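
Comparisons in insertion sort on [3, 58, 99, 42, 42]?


Algorithm: insertion sort
Input: [3, 58, 99, 42, 42]
Sorted: [3, 42, 42, 58, 99]

8


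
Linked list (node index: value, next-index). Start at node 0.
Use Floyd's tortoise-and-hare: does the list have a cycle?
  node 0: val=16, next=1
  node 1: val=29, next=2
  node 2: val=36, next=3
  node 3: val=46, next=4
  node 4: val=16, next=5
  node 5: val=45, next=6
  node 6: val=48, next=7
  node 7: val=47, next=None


Floyd's tortoise (slow, +1) and hare (fast, +2):
  init: slow=0, fast=0
  step 1: slow=1, fast=2
  step 2: slow=2, fast=4
  step 3: slow=3, fast=6
  step 4: fast 6->7->None, no cycle

Cycle: no


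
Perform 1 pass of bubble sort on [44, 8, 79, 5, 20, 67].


Initial: [44, 8, 79, 5, 20, 67]
Pass 1: [8, 44, 5, 20, 67, 79] (4 swaps)

After 1 pass: [8, 44, 5, 20, 67, 79]


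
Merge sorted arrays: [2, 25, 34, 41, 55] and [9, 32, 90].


Take 2 from A
Take 9 from B
Take 25 from A
Take 32 from B
Take 34 from A
Take 41 from A
Take 55 from A

Merged: [2, 9, 25, 32, 34, 41, 55, 90]


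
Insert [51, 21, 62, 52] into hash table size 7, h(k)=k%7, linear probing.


Insert 51: h=2 -> slot 2
Insert 21: h=0 -> slot 0
Insert 62: h=6 -> slot 6
Insert 52: h=3 -> slot 3

Table: [21, None, 51, 52, None, None, 62]


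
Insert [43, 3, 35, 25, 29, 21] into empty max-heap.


Insert 43: [43]
Insert 3: [43, 3]
Insert 35: [43, 3, 35]
Insert 25: [43, 25, 35, 3]
Insert 29: [43, 29, 35, 3, 25]
Insert 21: [43, 29, 35, 3, 25, 21]

Final heap: [43, 29, 35, 3, 25, 21]


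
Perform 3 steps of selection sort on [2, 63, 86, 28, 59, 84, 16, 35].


Initial: [2, 63, 86, 28, 59, 84, 16, 35]
Step 1: min=2 at 0
  Swap: [2, 63, 86, 28, 59, 84, 16, 35]
Step 2: min=16 at 6
  Swap: [2, 16, 86, 28, 59, 84, 63, 35]
Step 3: min=28 at 3
  Swap: [2, 16, 28, 86, 59, 84, 63, 35]

After 3 steps: [2, 16, 28, 86, 59, 84, 63, 35]


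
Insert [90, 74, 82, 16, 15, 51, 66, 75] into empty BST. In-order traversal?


Insert 90: root
Insert 74: L from 90
Insert 82: L from 90 -> R from 74
Insert 16: L from 90 -> L from 74
Insert 15: L from 90 -> L from 74 -> L from 16
Insert 51: L from 90 -> L from 74 -> R from 16
Insert 66: L from 90 -> L from 74 -> R from 16 -> R from 51
Insert 75: L from 90 -> R from 74 -> L from 82

In-order: [15, 16, 51, 66, 74, 75, 82, 90]


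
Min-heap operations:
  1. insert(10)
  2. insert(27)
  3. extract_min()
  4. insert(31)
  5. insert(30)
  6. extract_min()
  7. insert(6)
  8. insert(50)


insert(10) -> [10]
insert(27) -> [10, 27]
extract_min()->10, [27]
insert(31) -> [27, 31]
insert(30) -> [27, 31, 30]
extract_min()->27, [30, 31]
insert(6) -> [6, 31, 30]
insert(50) -> [6, 31, 30, 50]

Final heap: [6, 31, 30, 50]


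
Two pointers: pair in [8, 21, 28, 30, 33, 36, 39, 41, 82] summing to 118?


lo=0(8)+hi=8(82)=90
lo=1(21)+hi=8(82)=103
lo=2(28)+hi=8(82)=110
lo=3(30)+hi=8(82)=112
lo=4(33)+hi=8(82)=115
lo=5(36)+hi=8(82)=118

Yes: 36+82=118


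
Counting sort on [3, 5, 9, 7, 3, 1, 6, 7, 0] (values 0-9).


Input: [3, 5, 9, 7, 3, 1, 6, 7, 0]
Counts: [1, 1, 0, 2, 0, 1, 1, 2, 0, 1]

Sorted: [0, 1, 3, 3, 5, 6, 7, 7, 9]


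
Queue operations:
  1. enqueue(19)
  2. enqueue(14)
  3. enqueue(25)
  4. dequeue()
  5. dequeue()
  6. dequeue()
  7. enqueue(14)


enqueue(19) -> [19]
enqueue(14) -> [19, 14]
enqueue(25) -> [19, 14, 25]
dequeue()->19, [14, 25]
dequeue()->14, [25]
dequeue()->25, []
enqueue(14) -> [14]

Final queue: [14]


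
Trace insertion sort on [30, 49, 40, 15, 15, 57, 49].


Initial: [30, 49, 40, 15, 15, 57, 49]
Insert 49: [30, 49, 40, 15, 15, 57, 49]
Insert 40: [30, 40, 49, 15, 15, 57, 49]
Insert 15: [15, 30, 40, 49, 15, 57, 49]
Insert 15: [15, 15, 30, 40, 49, 57, 49]
Insert 57: [15, 15, 30, 40, 49, 57, 49]
Insert 49: [15, 15, 30, 40, 49, 49, 57]

Sorted: [15, 15, 30, 40, 49, 49, 57]


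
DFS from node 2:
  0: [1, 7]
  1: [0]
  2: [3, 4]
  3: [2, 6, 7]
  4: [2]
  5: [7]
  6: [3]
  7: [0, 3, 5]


Visit 2, push [4, 3]
Visit 3, push [7, 6]
Visit 6, push []
Visit 7, push [5, 0]
Visit 0, push [1]
Visit 1, push []
Visit 5, push []
Visit 4, push []

DFS order: [2, 3, 6, 7, 0, 1, 5, 4]


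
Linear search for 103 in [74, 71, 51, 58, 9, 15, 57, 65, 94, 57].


i=0: 74!=103
i=1: 71!=103
i=2: 51!=103
i=3: 58!=103
i=4: 9!=103
i=5: 15!=103
i=6: 57!=103
i=7: 65!=103
i=8: 94!=103
i=9: 57!=103

Not found, 10 comps


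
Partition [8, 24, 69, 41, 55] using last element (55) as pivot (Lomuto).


Pivot: 55
  8 <= 55: advance i (no swap)
  24 <= 55: advance i (no swap)
  41 <= 55: swap -> [8, 24, 41, 69, 55]
Place pivot at 3: [8, 24, 41, 55, 69]

Partitioned: [8, 24, 41, 55, 69]


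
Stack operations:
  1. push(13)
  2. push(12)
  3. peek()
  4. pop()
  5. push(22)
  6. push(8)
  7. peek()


push(13) -> [13]
push(12) -> [13, 12]
peek()->12
pop()->12, [13]
push(22) -> [13, 22]
push(8) -> [13, 22, 8]
peek()->8

Final stack: [13, 22, 8]


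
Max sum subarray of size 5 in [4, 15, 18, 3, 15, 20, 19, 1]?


[0:5]: 55
[1:6]: 71
[2:7]: 75
[3:8]: 58

Max: 75 at [2:7]


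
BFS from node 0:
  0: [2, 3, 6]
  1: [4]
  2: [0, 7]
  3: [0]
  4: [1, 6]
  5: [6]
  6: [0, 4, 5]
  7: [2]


Visit 0, enqueue [2, 3, 6]
Visit 2, enqueue [7]
Visit 3, enqueue []
Visit 6, enqueue [4, 5]
Visit 7, enqueue []
Visit 4, enqueue [1]
Visit 5, enqueue []
Visit 1, enqueue []

BFS order: [0, 2, 3, 6, 7, 4, 5, 1]


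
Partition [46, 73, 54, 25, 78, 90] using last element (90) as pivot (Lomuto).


Pivot: 90
  46 <= 90: advance i (no swap)
  73 <= 90: advance i (no swap)
  54 <= 90: advance i (no swap)
  25 <= 90: advance i (no swap)
  78 <= 90: advance i (no swap)
Place pivot at 5: [46, 73, 54, 25, 78, 90]

Partitioned: [46, 73, 54, 25, 78, 90]


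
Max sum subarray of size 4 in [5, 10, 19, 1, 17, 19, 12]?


[0:4]: 35
[1:5]: 47
[2:6]: 56
[3:7]: 49

Max: 56 at [2:6]


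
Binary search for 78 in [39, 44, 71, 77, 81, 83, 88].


Step 1: lo=0, hi=6, mid=3, val=77
Step 2: lo=4, hi=6, mid=5, val=83
Step 3: lo=4, hi=4, mid=4, val=81

Not found


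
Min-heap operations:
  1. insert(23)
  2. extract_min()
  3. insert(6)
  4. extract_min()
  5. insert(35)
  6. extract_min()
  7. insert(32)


insert(23) -> [23]
extract_min()->23, []
insert(6) -> [6]
extract_min()->6, []
insert(35) -> [35]
extract_min()->35, []
insert(32) -> [32]

Final heap: [32]


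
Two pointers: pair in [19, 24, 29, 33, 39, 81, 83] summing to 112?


lo=0(19)+hi=6(83)=102
lo=1(24)+hi=6(83)=107
lo=2(29)+hi=6(83)=112

Yes: 29+83=112


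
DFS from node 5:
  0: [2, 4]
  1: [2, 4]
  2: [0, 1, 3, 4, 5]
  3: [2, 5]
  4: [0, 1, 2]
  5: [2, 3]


Visit 5, push [3, 2]
Visit 2, push [4, 3, 1, 0]
Visit 0, push [4]
Visit 4, push [1]
Visit 1, push []
Visit 3, push []

DFS order: [5, 2, 0, 4, 1, 3]


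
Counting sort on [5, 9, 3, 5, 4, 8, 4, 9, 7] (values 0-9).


Input: [5, 9, 3, 5, 4, 8, 4, 9, 7]
Counts: [0, 0, 0, 1, 2, 2, 0, 1, 1, 2]

Sorted: [3, 4, 4, 5, 5, 7, 8, 9, 9]


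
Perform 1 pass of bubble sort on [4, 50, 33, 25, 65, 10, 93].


Initial: [4, 50, 33, 25, 65, 10, 93]
Pass 1: [4, 33, 25, 50, 10, 65, 93] (3 swaps)

After 1 pass: [4, 33, 25, 50, 10, 65, 93]


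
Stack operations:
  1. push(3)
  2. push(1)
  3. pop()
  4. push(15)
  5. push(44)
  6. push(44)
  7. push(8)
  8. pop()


push(3) -> [3]
push(1) -> [3, 1]
pop()->1, [3]
push(15) -> [3, 15]
push(44) -> [3, 15, 44]
push(44) -> [3, 15, 44, 44]
push(8) -> [3, 15, 44, 44, 8]
pop()->8, [3, 15, 44, 44]

Final stack: [3, 15, 44, 44]


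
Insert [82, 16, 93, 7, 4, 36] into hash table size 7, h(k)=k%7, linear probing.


Insert 82: h=5 -> slot 5
Insert 16: h=2 -> slot 2
Insert 93: h=2, 1 probes -> slot 3
Insert 7: h=0 -> slot 0
Insert 4: h=4 -> slot 4
Insert 36: h=1 -> slot 1

Table: [7, 36, 16, 93, 4, 82, None]


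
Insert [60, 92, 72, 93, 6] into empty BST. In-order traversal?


Insert 60: root
Insert 92: R from 60
Insert 72: R from 60 -> L from 92
Insert 93: R from 60 -> R from 92
Insert 6: L from 60

In-order: [6, 60, 72, 92, 93]


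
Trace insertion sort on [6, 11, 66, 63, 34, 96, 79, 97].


Initial: [6, 11, 66, 63, 34, 96, 79, 97]
Insert 11: [6, 11, 66, 63, 34, 96, 79, 97]
Insert 66: [6, 11, 66, 63, 34, 96, 79, 97]
Insert 63: [6, 11, 63, 66, 34, 96, 79, 97]
Insert 34: [6, 11, 34, 63, 66, 96, 79, 97]
Insert 96: [6, 11, 34, 63, 66, 96, 79, 97]
Insert 79: [6, 11, 34, 63, 66, 79, 96, 97]
Insert 97: [6, 11, 34, 63, 66, 79, 96, 97]

Sorted: [6, 11, 34, 63, 66, 79, 96, 97]


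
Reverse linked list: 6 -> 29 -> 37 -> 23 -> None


Step 1: curr=6, set curr.next=prev(None) | reversed so far: 6
Step 2: curr=29, set curr.next=prev(6) | reversed so far: 29 -> 6
Step 3: curr=37, set curr.next=prev(29) | reversed so far: 37 -> 29 -> 6
Step 4: curr=23, set curr.next=prev(37) | reversed so far: 23 -> 37 -> 29 -> 6

23 -> 37 -> 29 -> 6 -> None


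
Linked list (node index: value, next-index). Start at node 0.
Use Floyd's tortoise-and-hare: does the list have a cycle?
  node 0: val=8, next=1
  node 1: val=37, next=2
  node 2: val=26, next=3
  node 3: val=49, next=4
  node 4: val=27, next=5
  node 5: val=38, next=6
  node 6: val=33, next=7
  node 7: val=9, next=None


Floyd's tortoise (slow, +1) and hare (fast, +2):
  init: slow=0, fast=0
  step 1: slow=1, fast=2
  step 2: slow=2, fast=4
  step 3: slow=3, fast=6
  step 4: fast 6->7->None, no cycle

Cycle: no


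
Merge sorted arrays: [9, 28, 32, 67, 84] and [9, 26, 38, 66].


Take 9 from A
Take 9 from B
Take 26 from B
Take 28 from A
Take 32 from A
Take 38 from B
Take 66 from B

Merged: [9, 9, 26, 28, 32, 38, 66, 67, 84]


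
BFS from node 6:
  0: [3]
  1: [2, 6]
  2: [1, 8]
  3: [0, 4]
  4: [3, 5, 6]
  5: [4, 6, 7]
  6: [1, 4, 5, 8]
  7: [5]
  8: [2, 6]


Visit 6, enqueue [1, 4, 5, 8]
Visit 1, enqueue [2]
Visit 4, enqueue [3]
Visit 5, enqueue [7]
Visit 8, enqueue []
Visit 2, enqueue []
Visit 3, enqueue [0]
Visit 7, enqueue []
Visit 0, enqueue []

BFS order: [6, 1, 4, 5, 8, 2, 3, 7, 0]


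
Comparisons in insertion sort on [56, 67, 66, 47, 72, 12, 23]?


Algorithm: insertion sort
Input: [56, 67, 66, 47, 72, 12, 23]
Sorted: [12, 23, 47, 56, 66, 67, 72]

18


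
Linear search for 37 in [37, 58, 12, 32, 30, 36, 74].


i=0: 37==37 found!

Found at 0, 1 comps


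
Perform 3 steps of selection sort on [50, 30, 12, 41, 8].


Initial: [50, 30, 12, 41, 8]
Step 1: min=8 at 4
  Swap: [8, 30, 12, 41, 50]
Step 2: min=12 at 2
  Swap: [8, 12, 30, 41, 50]
Step 3: min=30 at 2
  Swap: [8, 12, 30, 41, 50]

After 3 steps: [8, 12, 30, 41, 50]


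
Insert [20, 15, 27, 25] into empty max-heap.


Insert 20: [20]
Insert 15: [20, 15]
Insert 27: [27, 15, 20]
Insert 25: [27, 25, 20, 15]

Final heap: [27, 25, 20, 15]


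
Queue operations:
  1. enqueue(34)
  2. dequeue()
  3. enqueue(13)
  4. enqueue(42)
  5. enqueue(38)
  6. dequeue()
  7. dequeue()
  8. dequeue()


enqueue(34) -> [34]
dequeue()->34, []
enqueue(13) -> [13]
enqueue(42) -> [13, 42]
enqueue(38) -> [13, 42, 38]
dequeue()->13, [42, 38]
dequeue()->42, [38]
dequeue()->38, []

Final queue: []


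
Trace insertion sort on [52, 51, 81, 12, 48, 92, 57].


Initial: [52, 51, 81, 12, 48, 92, 57]
Insert 51: [51, 52, 81, 12, 48, 92, 57]
Insert 81: [51, 52, 81, 12, 48, 92, 57]
Insert 12: [12, 51, 52, 81, 48, 92, 57]
Insert 48: [12, 48, 51, 52, 81, 92, 57]
Insert 92: [12, 48, 51, 52, 81, 92, 57]
Insert 57: [12, 48, 51, 52, 57, 81, 92]

Sorted: [12, 48, 51, 52, 57, 81, 92]


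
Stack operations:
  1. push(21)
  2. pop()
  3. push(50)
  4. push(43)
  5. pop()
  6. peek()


push(21) -> [21]
pop()->21, []
push(50) -> [50]
push(43) -> [50, 43]
pop()->43, [50]
peek()->50

Final stack: [50]


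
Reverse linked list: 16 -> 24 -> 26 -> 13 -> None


Step 1: curr=16, set curr.next=prev(None) | reversed so far: 16
Step 2: curr=24, set curr.next=prev(16) | reversed so far: 24 -> 16
Step 3: curr=26, set curr.next=prev(24) | reversed so far: 26 -> 24 -> 16
Step 4: curr=13, set curr.next=prev(26) | reversed so far: 13 -> 26 -> 24 -> 16

13 -> 26 -> 24 -> 16 -> None


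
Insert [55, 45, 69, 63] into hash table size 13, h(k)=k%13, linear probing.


Insert 55: h=3 -> slot 3
Insert 45: h=6 -> slot 6
Insert 69: h=4 -> slot 4
Insert 63: h=11 -> slot 11

Table: [None, None, None, 55, 69, None, 45, None, None, None, None, 63, None]


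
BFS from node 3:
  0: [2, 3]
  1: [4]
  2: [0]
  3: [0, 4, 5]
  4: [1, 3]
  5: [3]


Visit 3, enqueue [0, 4, 5]
Visit 0, enqueue [2]
Visit 4, enqueue [1]
Visit 5, enqueue []
Visit 2, enqueue []
Visit 1, enqueue []

BFS order: [3, 0, 4, 5, 2, 1]


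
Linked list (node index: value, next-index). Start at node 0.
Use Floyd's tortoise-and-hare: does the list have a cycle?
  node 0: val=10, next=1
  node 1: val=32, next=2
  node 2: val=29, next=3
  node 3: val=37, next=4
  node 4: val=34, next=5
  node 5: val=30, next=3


Floyd's tortoise (slow, +1) and hare (fast, +2):
  init: slow=0, fast=0
  step 1: slow=1, fast=2
  step 2: slow=2, fast=4
  step 3: slow=3, fast=3
  slow == fast at node 3: cycle detected

Cycle: yes


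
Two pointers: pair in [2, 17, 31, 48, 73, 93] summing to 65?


lo=0(2)+hi=5(93)=95
lo=0(2)+hi=4(73)=75
lo=0(2)+hi=3(48)=50
lo=1(17)+hi=3(48)=65

Yes: 17+48=65


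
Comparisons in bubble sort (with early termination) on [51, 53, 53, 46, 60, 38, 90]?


Algorithm: bubble sort (with early termination)
Input: [51, 53, 53, 46, 60, 38, 90]
Sorted: [38, 46, 51, 53, 53, 60, 90]

21


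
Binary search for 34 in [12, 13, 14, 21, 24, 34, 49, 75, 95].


Step 1: lo=0, hi=8, mid=4, val=24
Step 2: lo=5, hi=8, mid=6, val=49
Step 3: lo=5, hi=5, mid=5, val=34

Found at index 5


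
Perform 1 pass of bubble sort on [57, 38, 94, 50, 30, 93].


Initial: [57, 38, 94, 50, 30, 93]
Pass 1: [38, 57, 50, 30, 93, 94] (4 swaps)

After 1 pass: [38, 57, 50, 30, 93, 94]


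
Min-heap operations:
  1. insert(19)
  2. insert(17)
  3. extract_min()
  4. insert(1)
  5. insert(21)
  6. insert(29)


insert(19) -> [19]
insert(17) -> [17, 19]
extract_min()->17, [19]
insert(1) -> [1, 19]
insert(21) -> [1, 19, 21]
insert(29) -> [1, 19, 21, 29]

Final heap: [1, 19, 21, 29]


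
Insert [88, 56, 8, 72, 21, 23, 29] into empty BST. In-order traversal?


Insert 88: root
Insert 56: L from 88
Insert 8: L from 88 -> L from 56
Insert 72: L from 88 -> R from 56
Insert 21: L from 88 -> L from 56 -> R from 8
Insert 23: L from 88 -> L from 56 -> R from 8 -> R from 21
Insert 29: L from 88 -> L from 56 -> R from 8 -> R from 21 -> R from 23

In-order: [8, 21, 23, 29, 56, 72, 88]


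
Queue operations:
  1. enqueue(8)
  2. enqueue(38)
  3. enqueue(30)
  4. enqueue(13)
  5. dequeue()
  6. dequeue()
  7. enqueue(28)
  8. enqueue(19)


enqueue(8) -> [8]
enqueue(38) -> [8, 38]
enqueue(30) -> [8, 38, 30]
enqueue(13) -> [8, 38, 30, 13]
dequeue()->8, [38, 30, 13]
dequeue()->38, [30, 13]
enqueue(28) -> [30, 13, 28]
enqueue(19) -> [30, 13, 28, 19]

Final queue: [30, 13, 28, 19]


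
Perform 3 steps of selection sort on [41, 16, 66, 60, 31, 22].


Initial: [41, 16, 66, 60, 31, 22]
Step 1: min=16 at 1
  Swap: [16, 41, 66, 60, 31, 22]
Step 2: min=22 at 5
  Swap: [16, 22, 66, 60, 31, 41]
Step 3: min=31 at 4
  Swap: [16, 22, 31, 60, 66, 41]

After 3 steps: [16, 22, 31, 60, 66, 41]


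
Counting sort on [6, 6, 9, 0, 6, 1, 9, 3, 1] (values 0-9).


Input: [6, 6, 9, 0, 6, 1, 9, 3, 1]
Counts: [1, 2, 0, 1, 0, 0, 3, 0, 0, 2]

Sorted: [0, 1, 1, 3, 6, 6, 6, 9, 9]


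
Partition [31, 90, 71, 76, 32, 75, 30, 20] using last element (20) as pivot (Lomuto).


Pivot: 20
Place pivot at 0: [20, 90, 71, 76, 32, 75, 30, 31]

Partitioned: [20, 90, 71, 76, 32, 75, 30, 31]


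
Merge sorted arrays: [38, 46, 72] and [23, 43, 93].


Take 23 from B
Take 38 from A
Take 43 from B
Take 46 from A
Take 72 from A

Merged: [23, 38, 43, 46, 72, 93]


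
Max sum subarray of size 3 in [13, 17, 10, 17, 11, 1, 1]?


[0:3]: 40
[1:4]: 44
[2:5]: 38
[3:6]: 29
[4:7]: 13

Max: 44 at [1:4]


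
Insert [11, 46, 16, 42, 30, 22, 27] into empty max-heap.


Insert 11: [11]
Insert 46: [46, 11]
Insert 16: [46, 11, 16]
Insert 42: [46, 42, 16, 11]
Insert 30: [46, 42, 16, 11, 30]
Insert 22: [46, 42, 22, 11, 30, 16]
Insert 27: [46, 42, 27, 11, 30, 16, 22]

Final heap: [46, 42, 27, 11, 30, 16, 22]


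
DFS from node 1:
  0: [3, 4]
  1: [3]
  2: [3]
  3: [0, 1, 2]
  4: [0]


Visit 1, push [3]
Visit 3, push [2, 0]
Visit 0, push [4]
Visit 4, push []
Visit 2, push []

DFS order: [1, 3, 0, 4, 2]


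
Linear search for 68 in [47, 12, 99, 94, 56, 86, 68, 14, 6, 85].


i=0: 47!=68
i=1: 12!=68
i=2: 99!=68
i=3: 94!=68
i=4: 56!=68
i=5: 86!=68
i=6: 68==68 found!

Found at 6, 7 comps


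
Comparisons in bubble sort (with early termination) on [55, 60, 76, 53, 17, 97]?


Algorithm: bubble sort (with early termination)
Input: [55, 60, 76, 53, 17, 97]
Sorted: [17, 53, 55, 60, 76, 97]

15


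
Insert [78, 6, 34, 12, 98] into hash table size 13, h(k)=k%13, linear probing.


Insert 78: h=0 -> slot 0
Insert 6: h=6 -> slot 6
Insert 34: h=8 -> slot 8
Insert 12: h=12 -> slot 12
Insert 98: h=7 -> slot 7

Table: [78, None, None, None, None, None, 6, 98, 34, None, None, None, 12]


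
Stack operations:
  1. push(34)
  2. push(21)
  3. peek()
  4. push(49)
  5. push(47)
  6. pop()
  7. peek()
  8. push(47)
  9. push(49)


push(34) -> [34]
push(21) -> [34, 21]
peek()->21
push(49) -> [34, 21, 49]
push(47) -> [34, 21, 49, 47]
pop()->47, [34, 21, 49]
peek()->49
push(47) -> [34, 21, 49, 47]
push(49) -> [34, 21, 49, 47, 49]

Final stack: [34, 21, 49, 47, 49]


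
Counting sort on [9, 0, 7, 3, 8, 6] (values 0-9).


Input: [9, 0, 7, 3, 8, 6]
Counts: [1, 0, 0, 1, 0, 0, 1, 1, 1, 1]

Sorted: [0, 3, 6, 7, 8, 9]


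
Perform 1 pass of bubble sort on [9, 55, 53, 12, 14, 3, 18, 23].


Initial: [9, 55, 53, 12, 14, 3, 18, 23]
Pass 1: [9, 53, 12, 14, 3, 18, 23, 55] (6 swaps)

After 1 pass: [9, 53, 12, 14, 3, 18, 23, 55]


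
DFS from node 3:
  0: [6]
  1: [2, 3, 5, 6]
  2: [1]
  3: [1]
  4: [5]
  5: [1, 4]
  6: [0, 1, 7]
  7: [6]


Visit 3, push [1]
Visit 1, push [6, 5, 2]
Visit 2, push []
Visit 5, push [4]
Visit 4, push []
Visit 6, push [7, 0]
Visit 0, push []
Visit 7, push []

DFS order: [3, 1, 2, 5, 4, 6, 0, 7]


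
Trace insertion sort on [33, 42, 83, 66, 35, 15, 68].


Initial: [33, 42, 83, 66, 35, 15, 68]
Insert 42: [33, 42, 83, 66, 35, 15, 68]
Insert 83: [33, 42, 83, 66, 35, 15, 68]
Insert 66: [33, 42, 66, 83, 35, 15, 68]
Insert 35: [33, 35, 42, 66, 83, 15, 68]
Insert 15: [15, 33, 35, 42, 66, 83, 68]
Insert 68: [15, 33, 35, 42, 66, 68, 83]

Sorted: [15, 33, 35, 42, 66, 68, 83]


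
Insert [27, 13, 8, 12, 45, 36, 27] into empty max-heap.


Insert 27: [27]
Insert 13: [27, 13]
Insert 8: [27, 13, 8]
Insert 12: [27, 13, 8, 12]
Insert 45: [45, 27, 8, 12, 13]
Insert 36: [45, 27, 36, 12, 13, 8]
Insert 27: [45, 27, 36, 12, 13, 8, 27]

Final heap: [45, 27, 36, 12, 13, 8, 27]


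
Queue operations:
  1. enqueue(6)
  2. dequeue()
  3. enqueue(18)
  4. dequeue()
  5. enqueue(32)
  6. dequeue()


enqueue(6) -> [6]
dequeue()->6, []
enqueue(18) -> [18]
dequeue()->18, []
enqueue(32) -> [32]
dequeue()->32, []

Final queue: []


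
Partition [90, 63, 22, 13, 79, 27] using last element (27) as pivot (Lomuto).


Pivot: 27
  22 <= 27: swap -> [22, 63, 90, 13, 79, 27]
  13 <= 27: swap -> [22, 13, 90, 63, 79, 27]
Place pivot at 2: [22, 13, 27, 63, 79, 90]

Partitioned: [22, 13, 27, 63, 79, 90]


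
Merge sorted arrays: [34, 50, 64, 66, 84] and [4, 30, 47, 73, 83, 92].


Take 4 from B
Take 30 from B
Take 34 from A
Take 47 from B
Take 50 from A
Take 64 from A
Take 66 from A
Take 73 from B
Take 83 from B
Take 84 from A

Merged: [4, 30, 34, 47, 50, 64, 66, 73, 83, 84, 92]


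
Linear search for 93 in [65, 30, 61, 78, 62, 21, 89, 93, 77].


i=0: 65!=93
i=1: 30!=93
i=2: 61!=93
i=3: 78!=93
i=4: 62!=93
i=5: 21!=93
i=6: 89!=93
i=7: 93==93 found!

Found at 7, 8 comps


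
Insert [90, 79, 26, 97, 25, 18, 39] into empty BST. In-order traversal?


Insert 90: root
Insert 79: L from 90
Insert 26: L from 90 -> L from 79
Insert 97: R from 90
Insert 25: L from 90 -> L from 79 -> L from 26
Insert 18: L from 90 -> L from 79 -> L from 26 -> L from 25
Insert 39: L from 90 -> L from 79 -> R from 26

In-order: [18, 25, 26, 39, 79, 90, 97]


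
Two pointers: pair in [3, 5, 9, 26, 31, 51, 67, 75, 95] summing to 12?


lo=0(3)+hi=8(95)=98
lo=0(3)+hi=7(75)=78
lo=0(3)+hi=6(67)=70
lo=0(3)+hi=5(51)=54
lo=0(3)+hi=4(31)=34
lo=0(3)+hi=3(26)=29
lo=0(3)+hi=2(9)=12

Yes: 3+9=12


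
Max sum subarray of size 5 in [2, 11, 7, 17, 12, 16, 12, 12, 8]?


[0:5]: 49
[1:6]: 63
[2:7]: 64
[3:8]: 69
[4:9]: 60

Max: 69 at [3:8]


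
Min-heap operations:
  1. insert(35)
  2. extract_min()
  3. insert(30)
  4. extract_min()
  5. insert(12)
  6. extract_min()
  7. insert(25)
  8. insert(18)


insert(35) -> [35]
extract_min()->35, []
insert(30) -> [30]
extract_min()->30, []
insert(12) -> [12]
extract_min()->12, []
insert(25) -> [25]
insert(18) -> [18, 25]

Final heap: [18, 25]


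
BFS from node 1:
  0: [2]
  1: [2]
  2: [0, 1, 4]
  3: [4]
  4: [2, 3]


Visit 1, enqueue [2]
Visit 2, enqueue [0, 4]
Visit 0, enqueue []
Visit 4, enqueue [3]
Visit 3, enqueue []

BFS order: [1, 2, 0, 4, 3]


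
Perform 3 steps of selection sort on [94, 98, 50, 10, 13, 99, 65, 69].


Initial: [94, 98, 50, 10, 13, 99, 65, 69]
Step 1: min=10 at 3
  Swap: [10, 98, 50, 94, 13, 99, 65, 69]
Step 2: min=13 at 4
  Swap: [10, 13, 50, 94, 98, 99, 65, 69]
Step 3: min=50 at 2
  Swap: [10, 13, 50, 94, 98, 99, 65, 69]

After 3 steps: [10, 13, 50, 94, 98, 99, 65, 69]


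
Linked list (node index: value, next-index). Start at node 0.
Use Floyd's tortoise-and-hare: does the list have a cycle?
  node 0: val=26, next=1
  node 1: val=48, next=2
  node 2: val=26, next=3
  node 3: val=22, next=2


Floyd's tortoise (slow, +1) and hare (fast, +2):
  init: slow=0, fast=0
  step 1: slow=1, fast=2
  step 2: slow=2, fast=2
  slow == fast at node 2: cycle detected

Cycle: yes


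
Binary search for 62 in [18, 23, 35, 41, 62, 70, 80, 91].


Step 1: lo=0, hi=7, mid=3, val=41
Step 2: lo=4, hi=7, mid=5, val=70
Step 3: lo=4, hi=4, mid=4, val=62

Found at index 4


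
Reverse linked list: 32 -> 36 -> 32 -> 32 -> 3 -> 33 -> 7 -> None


Step 1: curr=32, set curr.next=prev(None) | reversed so far: 32
Step 2: curr=36, set curr.next=prev(32) | reversed so far: 36 -> 32
Step 3: curr=32, set curr.next=prev(36) | reversed so far: 32 -> 36 -> 32
Step 4: curr=32, set curr.next=prev(32) | reversed so far: 32 -> 32 -> 36 -> 32
Step 5: curr=3, set curr.next=prev(32) | reversed so far: 3 -> 32 -> 32 -> 36 -> 32
Step 6: curr=33, set curr.next=prev(3) | reversed so far: 33 -> 3 -> 32 -> 32 -> 36 -> 32
Step 7: curr=7, set curr.next=prev(33) | reversed so far: 7 -> 33 -> 3 -> 32 -> 32 -> 36 -> 32

7 -> 33 -> 3 -> 32 -> 32 -> 36 -> 32 -> None


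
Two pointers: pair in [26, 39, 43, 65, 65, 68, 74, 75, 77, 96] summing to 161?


lo=0(26)+hi=9(96)=122
lo=1(39)+hi=9(96)=135
lo=2(43)+hi=9(96)=139
lo=3(65)+hi=9(96)=161

Yes: 65+96=161


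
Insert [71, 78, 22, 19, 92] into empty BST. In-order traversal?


Insert 71: root
Insert 78: R from 71
Insert 22: L from 71
Insert 19: L from 71 -> L from 22
Insert 92: R from 71 -> R from 78

In-order: [19, 22, 71, 78, 92]


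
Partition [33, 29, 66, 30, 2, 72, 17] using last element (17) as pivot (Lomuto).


Pivot: 17
  2 <= 17: swap -> [2, 29, 66, 30, 33, 72, 17]
Place pivot at 1: [2, 17, 66, 30, 33, 72, 29]

Partitioned: [2, 17, 66, 30, 33, 72, 29]


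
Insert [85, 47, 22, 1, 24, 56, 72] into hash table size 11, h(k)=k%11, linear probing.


Insert 85: h=8 -> slot 8
Insert 47: h=3 -> slot 3
Insert 22: h=0 -> slot 0
Insert 1: h=1 -> slot 1
Insert 24: h=2 -> slot 2
Insert 56: h=1, 3 probes -> slot 4
Insert 72: h=6 -> slot 6

Table: [22, 1, 24, 47, 56, None, 72, None, 85, None, None]


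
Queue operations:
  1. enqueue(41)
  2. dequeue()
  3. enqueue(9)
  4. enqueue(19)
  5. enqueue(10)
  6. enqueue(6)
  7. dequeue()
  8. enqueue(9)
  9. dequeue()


enqueue(41) -> [41]
dequeue()->41, []
enqueue(9) -> [9]
enqueue(19) -> [9, 19]
enqueue(10) -> [9, 19, 10]
enqueue(6) -> [9, 19, 10, 6]
dequeue()->9, [19, 10, 6]
enqueue(9) -> [19, 10, 6, 9]
dequeue()->19, [10, 6, 9]

Final queue: [10, 6, 9]


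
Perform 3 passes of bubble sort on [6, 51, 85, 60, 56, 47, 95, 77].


Initial: [6, 51, 85, 60, 56, 47, 95, 77]
Pass 1: [6, 51, 60, 56, 47, 85, 77, 95] (4 swaps)
Pass 2: [6, 51, 56, 47, 60, 77, 85, 95] (3 swaps)
Pass 3: [6, 51, 47, 56, 60, 77, 85, 95] (1 swaps)

After 3 passes: [6, 51, 47, 56, 60, 77, 85, 95]


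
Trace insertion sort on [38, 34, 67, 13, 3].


Initial: [38, 34, 67, 13, 3]
Insert 34: [34, 38, 67, 13, 3]
Insert 67: [34, 38, 67, 13, 3]
Insert 13: [13, 34, 38, 67, 3]
Insert 3: [3, 13, 34, 38, 67]

Sorted: [3, 13, 34, 38, 67]


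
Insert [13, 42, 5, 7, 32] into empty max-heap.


Insert 13: [13]
Insert 42: [42, 13]
Insert 5: [42, 13, 5]
Insert 7: [42, 13, 5, 7]
Insert 32: [42, 32, 5, 7, 13]

Final heap: [42, 32, 5, 7, 13]


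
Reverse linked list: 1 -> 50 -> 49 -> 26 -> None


Step 1: curr=1, set curr.next=prev(None) | reversed so far: 1
Step 2: curr=50, set curr.next=prev(1) | reversed so far: 50 -> 1
Step 3: curr=49, set curr.next=prev(50) | reversed so far: 49 -> 50 -> 1
Step 4: curr=26, set curr.next=prev(49) | reversed so far: 26 -> 49 -> 50 -> 1

26 -> 49 -> 50 -> 1 -> None


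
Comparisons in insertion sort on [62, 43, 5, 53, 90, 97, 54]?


Algorithm: insertion sort
Input: [62, 43, 5, 53, 90, 97, 54]
Sorted: [5, 43, 53, 54, 62, 90, 97]

11


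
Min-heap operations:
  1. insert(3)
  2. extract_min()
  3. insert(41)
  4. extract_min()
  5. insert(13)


insert(3) -> [3]
extract_min()->3, []
insert(41) -> [41]
extract_min()->41, []
insert(13) -> [13]

Final heap: [13]


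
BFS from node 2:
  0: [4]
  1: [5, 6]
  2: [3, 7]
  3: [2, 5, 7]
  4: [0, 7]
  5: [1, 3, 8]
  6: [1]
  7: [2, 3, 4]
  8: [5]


Visit 2, enqueue [3, 7]
Visit 3, enqueue [5]
Visit 7, enqueue [4]
Visit 5, enqueue [1, 8]
Visit 4, enqueue [0]
Visit 1, enqueue [6]
Visit 8, enqueue []
Visit 0, enqueue []
Visit 6, enqueue []

BFS order: [2, 3, 7, 5, 4, 1, 8, 0, 6]


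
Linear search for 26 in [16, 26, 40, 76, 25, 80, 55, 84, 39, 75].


i=0: 16!=26
i=1: 26==26 found!

Found at 1, 2 comps


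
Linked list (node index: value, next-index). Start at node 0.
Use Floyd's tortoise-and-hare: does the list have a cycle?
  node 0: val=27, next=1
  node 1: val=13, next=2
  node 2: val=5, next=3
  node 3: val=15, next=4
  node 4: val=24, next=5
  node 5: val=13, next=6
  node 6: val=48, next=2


Floyd's tortoise (slow, +1) and hare (fast, +2):
  init: slow=0, fast=0
  step 1: slow=1, fast=2
  step 2: slow=2, fast=4
  step 3: slow=3, fast=6
  step 4: slow=4, fast=3
  step 5: slow=5, fast=5
  slow == fast at node 5: cycle detected

Cycle: yes


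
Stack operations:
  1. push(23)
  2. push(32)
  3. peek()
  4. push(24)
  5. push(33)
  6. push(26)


push(23) -> [23]
push(32) -> [23, 32]
peek()->32
push(24) -> [23, 32, 24]
push(33) -> [23, 32, 24, 33]
push(26) -> [23, 32, 24, 33, 26]

Final stack: [23, 32, 24, 33, 26]


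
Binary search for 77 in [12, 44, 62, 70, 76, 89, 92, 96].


Step 1: lo=0, hi=7, mid=3, val=70
Step 2: lo=4, hi=7, mid=5, val=89
Step 3: lo=4, hi=4, mid=4, val=76

Not found


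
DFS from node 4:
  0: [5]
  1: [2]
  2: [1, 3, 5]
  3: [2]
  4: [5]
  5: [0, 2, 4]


Visit 4, push [5]
Visit 5, push [2, 0]
Visit 0, push []
Visit 2, push [3, 1]
Visit 1, push []
Visit 3, push []

DFS order: [4, 5, 0, 2, 1, 3]


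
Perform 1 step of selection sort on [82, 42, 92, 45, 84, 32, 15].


Initial: [82, 42, 92, 45, 84, 32, 15]
Step 1: min=15 at 6
  Swap: [15, 42, 92, 45, 84, 32, 82]

After 1 step: [15, 42, 92, 45, 84, 32, 82]


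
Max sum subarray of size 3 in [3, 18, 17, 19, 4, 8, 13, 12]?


[0:3]: 38
[1:4]: 54
[2:5]: 40
[3:6]: 31
[4:7]: 25
[5:8]: 33

Max: 54 at [1:4]


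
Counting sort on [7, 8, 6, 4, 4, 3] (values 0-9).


Input: [7, 8, 6, 4, 4, 3]
Counts: [0, 0, 0, 1, 2, 0, 1, 1, 1, 0]

Sorted: [3, 4, 4, 6, 7, 8]


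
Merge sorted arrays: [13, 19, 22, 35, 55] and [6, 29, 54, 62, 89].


Take 6 from B
Take 13 from A
Take 19 from A
Take 22 from A
Take 29 from B
Take 35 from A
Take 54 from B
Take 55 from A

Merged: [6, 13, 19, 22, 29, 35, 54, 55, 62, 89]


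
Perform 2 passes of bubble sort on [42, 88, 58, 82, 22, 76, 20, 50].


Initial: [42, 88, 58, 82, 22, 76, 20, 50]
Pass 1: [42, 58, 82, 22, 76, 20, 50, 88] (6 swaps)
Pass 2: [42, 58, 22, 76, 20, 50, 82, 88] (4 swaps)

After 2 passes: [42, 58, 22, 76, 20, 50, 82, 88]


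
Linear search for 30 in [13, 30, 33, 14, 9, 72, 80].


i=0: 13!=30
i=1: 30==30 found!

Found at 1, 2 comps


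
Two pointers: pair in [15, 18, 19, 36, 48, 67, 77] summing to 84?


lo=0(15)+hi=6(77)=92
lo=0(15)+hi=5(67)=82
lo=1(18)+hi=5(67)=85
lo=1(18)+hi=4(48)=66
lo=2(19)+hi=4(48)=67
lo=3(36)+hi=4(48)=84

Yes: 36+48=84


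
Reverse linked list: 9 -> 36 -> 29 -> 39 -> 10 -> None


Step 1: curr=9, set curr.next=prev(None) | reversed so far: 9
Step 2: curr=36, set curr.next=prev(9) | reversed so far: 36 -> 9
Step 3: curr=29, set curr.next=prev(36) | reversed so far: 29 -> 36 -> 9
Step 4: curr=39, set curr.next=prev(29) | reversed so far: 39 -> 29 -> 36 -> 9
Step 5: curr=10, set curr.next=prev(39) | reversed so far: 10 -> 39 -> 29 -> 36 -> 9

10 -> 39 -> 29 -> 36 -> 9 -> None


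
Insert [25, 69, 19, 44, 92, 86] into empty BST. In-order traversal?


Insert 25: root
Insert 69: R from 25
Insert 19: L from 25
Insert 44: R from 25 -> L from 69
Insert 92: R from 25 -> R from 69
Insert 86: R from 25 -> R from 69 -> L from 92

In-order: [19, 25, 44, 69, 86, 92]


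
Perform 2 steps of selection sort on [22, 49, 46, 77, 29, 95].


Initial: [22, 49, 46, 77, 29, 95]
Step 1: min=22 at 0
  Swap: [22, 49, 46, 77, 29, 95]
Step 2: min=29 at 4
  Swap: [22, 29, 46, 77, 49, 95]

After 2 steps: [22, 29, 46, 77, 49, 95]


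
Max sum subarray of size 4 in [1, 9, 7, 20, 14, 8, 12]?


[0:4]: 37
[1:5]: 50
[2:6]: 49
[3:7]: 54

Max: 54 at [3:7]


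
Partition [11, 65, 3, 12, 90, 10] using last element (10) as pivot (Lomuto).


Pivot: 10
  3 <= 10: swap -> [3, 65, 11, 12, 90, 10]
Place pivot at 1: [3, 10, 11, 12, 90, 65]

Partitioned: [3, 10, 11, 12, 90, 65]


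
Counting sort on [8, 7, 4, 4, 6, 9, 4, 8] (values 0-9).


Input: [8, 7, 4, 4, 6, 9, 4, 8]
Counts: [0, 0, 0, 0, 3, 0, 1, 1, 2, 1]

Sorted: [4, 4, 4, 6, 7, 8, 8, 9]


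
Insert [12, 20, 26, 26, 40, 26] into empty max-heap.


Insert 12: [12]
Insert 20: [20, 12]
Insert 26: [26, 12, 20]
Insert 26: [26, 26, 20, 12]
Insert 40: [40, 26, 20, 12, 26]
Insert 26: [40, 26, 26, 12, 26, 20]

Final heap: [40, 26, 26, 12, 26, 20]


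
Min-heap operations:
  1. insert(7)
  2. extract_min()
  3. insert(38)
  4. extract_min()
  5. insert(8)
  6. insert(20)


insert(7) -> [7]
extract_min()->7, []
insert(38) -> [38]
extract_min()->38, []
insert(8) -> [8]
insert(20) -> [8, 20]

Final heap: [8, 20]


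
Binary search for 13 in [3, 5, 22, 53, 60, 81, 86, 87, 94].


Step 1: lo=0, hi=8, mid=4, val=60
Step 2: lo=0, hi=3, mid=1, val=5
Step 3: lo=2, hi=3, mid=2, val=22

Not found


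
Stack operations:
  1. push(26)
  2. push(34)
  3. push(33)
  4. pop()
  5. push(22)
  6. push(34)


push(26) -> [26]
push(34) -> [26, 34]
push(33) -> [26, 34, 33]
pop()->33, [26, 34]
push(22) -> [26, 34, 22]
push(34) -> [26, 34, 22, 34]

Final stack: [26, 34, 22, 34]


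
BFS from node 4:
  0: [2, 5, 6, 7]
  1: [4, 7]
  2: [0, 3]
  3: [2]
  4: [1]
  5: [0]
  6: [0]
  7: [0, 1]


Visit 4, enqueue [1]
Visit 1, enqueue [7]
Visit 7, enqueue [0]
Visit 0, enqueue [2, 5, 6]
Visit 2, enqueue [3]
Visit 5, enqueue []
Visit 6, enqueue []
Visit 3, enqueue []

BFS order: [4, 1, 7, 0, 2, 5, 6, 3]


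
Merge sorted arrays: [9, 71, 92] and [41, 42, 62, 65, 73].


Take 9 from A
Take 41 from B
Take 42 from B
Take 62 from B
Take 65 from B
Take 71 from A
Take 73 from B

Merged: [9, 41, 42, 62, 65, 71, 73, 92]


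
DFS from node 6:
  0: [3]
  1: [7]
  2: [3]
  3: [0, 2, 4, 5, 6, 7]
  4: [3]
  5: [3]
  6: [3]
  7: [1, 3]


Visit 6, push [3]
Visit 3, push [7, 5, 4, 2, 0]
Visit 0, push []
Visit 2, push []
Visit 4, push []
Visit 5, push []
Visit 7, push [1]
Visit 1, push []

DFS order: [6, 3, 0, 2, 4, 5, 7, 1]


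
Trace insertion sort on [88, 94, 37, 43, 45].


Initial: [88, 94, 37, 43, 45]
Insert 94: [88, 94, 37, 43, 45]
Insert 37: [37, 88, 94, 43, 45]
Insert 43: [37, 43, 88, 94, 45]
Insert 45: [37, 43, 45, 88, 94]

Sorted: [37, 43, 45, 88, 94]


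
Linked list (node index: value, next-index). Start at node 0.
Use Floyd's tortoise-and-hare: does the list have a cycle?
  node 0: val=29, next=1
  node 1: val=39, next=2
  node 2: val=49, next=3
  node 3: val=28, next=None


Floyd's tortoise (slow, +1) and hare (fast, +2):
  init: slow=0, fast=0
  step 1: slow=1, fast=2
  step 2: fast 2->3->None, no cycle

Cycle: no


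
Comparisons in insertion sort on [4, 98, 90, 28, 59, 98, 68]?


Algorithm: insertion sort
Input: [4, 98, 90, 28, 59, 98, 68]
Sorted: [4, 28, 59, 68, 90, 98, 98]

14


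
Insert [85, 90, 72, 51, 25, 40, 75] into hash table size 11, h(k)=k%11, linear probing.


Insert 85: h=8 -> slot 8
Insert 90: h=2 -> slot 2
Insert 72: h=6 -> slot 6
Insert 51: h=7 -> slot 7
Insert 25: h=3 -> slot 3
Insert 40: h=7, 2 probes -> slot 9
Insert 75: h=9, 1 probes -> slot 10

Table: [None, None, 90, 25, None, None, 72, 51, 85, 40, 75]


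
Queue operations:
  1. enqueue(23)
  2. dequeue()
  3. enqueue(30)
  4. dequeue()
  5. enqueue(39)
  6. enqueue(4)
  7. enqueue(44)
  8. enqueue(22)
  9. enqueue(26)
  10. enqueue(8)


enqueue(23) -> [23]
dequeue()->23, []
enqueue(30) -> [30]
dequeue()->30, []
enqueue(39) -> [39]
enqueue(4) -> [39, 4]
enqueue(44) -> [39, 4, 44]
enqueue(22) -> [39, 4, 44, 22]
enqueue(26) -> [39, 4, 44, 22, 26]
enqueue(8) -> [39, 4, 44, 22, 26, 8]

Final queue: [39, 4, 44, 22, 26, 8]


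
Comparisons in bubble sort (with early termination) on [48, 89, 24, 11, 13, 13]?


Algorithm: bubble sort (with early termination)
Input: [48, 89, 24, 11, 13, 13]
Sorted: [11, 13, 13, 24, 48, 89]

14


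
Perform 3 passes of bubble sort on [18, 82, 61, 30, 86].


Initial: [18, 82, 61, 30, 86]
Pass 1: [18, 61, 30, 82, 86] (2 swaps)
Pass 2: [18, 30, 61, 82, 86] (1 swaps)
Pass 3: [18, 30, 61, 82, 86] (0 swaps)

After 3 passes: [18, 30, 61, 82, 86]


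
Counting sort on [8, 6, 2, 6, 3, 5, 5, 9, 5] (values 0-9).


Input: [8, 6, 2, 6, 3, 5, 5, 9, 5]
Counts: [0, 0, 1, 1, 0, 3, 2, 0, 1, 1]

Sorted: [2, 3, 5, 5, 5, 6, 6, 8, 9]


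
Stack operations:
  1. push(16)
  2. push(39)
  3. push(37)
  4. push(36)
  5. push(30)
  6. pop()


push(16) -> [16]
push(39) -> [16, 39]
push(37) -> [16, 39, 37]
push(36) -> [16, 39, 37, 36]
push(30) -> [16, 39, 37, 36, 30]
pop()->30, [16, 39, 37, 36]

Final stack: [16, 39, 37, 36]


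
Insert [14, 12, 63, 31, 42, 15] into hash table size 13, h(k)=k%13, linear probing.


Insert 14: h=1 -> slot 1
Insert 12: h=12 -> slot 12
Insert 63: h=11 -> slot 11
Insert 31: h=5 -> slot 5
Insert 42: h=3 -> slot 3
Insert 15: h=2 -> slot 2

Table: [None, 14, 15, 42, None, 31, None, None, None, None, None, 63, 12]


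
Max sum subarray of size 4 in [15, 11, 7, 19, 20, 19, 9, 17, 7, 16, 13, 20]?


[0:4]: 52
[1:5]: 57
[2:6]: 65
[3:7]: 67
[4:8]: 65
[5:9]: 52
[6:10]: 49
[7:11]: 53
[8:12]: 56

Max: 67 at [3:7]


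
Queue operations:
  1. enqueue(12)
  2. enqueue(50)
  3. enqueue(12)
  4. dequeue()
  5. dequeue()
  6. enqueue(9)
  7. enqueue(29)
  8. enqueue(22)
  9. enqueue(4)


enqueue(12) -> [12]
enqueue(50) -> [12, 50]
enqueue(12) -> [12, 50, 12]
dequeue()->12, [50, 12]
dequeue()->50, [12]
enqueue(9) -> [12, 9]
enqueue(29) -> [12, 9, 29]
enqueue(22) -> [12, 9, 29, 22]
enqueue(4) -> [12, 9, 29, 22, 4]

Final queue: [12, 9, 29, 22, 4]


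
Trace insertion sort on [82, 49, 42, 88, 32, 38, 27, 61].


Initial: [82, 49, 42, 88, 32, 38, 27, 61]
Insert 49: [49, 82, 42, 88, 32, 38, 27, 61]
Insert 42: [42, 49, 82, 88, 32, 38, 27, 61]
Insert 88: [42, 49, 82, 88, 32, 38, 27, 61]
Insert 32: [32, 42, 49, 82, 88, 38, 27, 61]
Insert 38: [32, 38, 42, 49, 82, 88, 27, 61]
Insert 27: [27, 32, 38, 42, 49, 82, 88, 61]
Insert 61: [27, 32, 38, 42, 49, 61, 82, 88]

Sorted: [27, 32, 38, 42, 49, 61, 82, 88]


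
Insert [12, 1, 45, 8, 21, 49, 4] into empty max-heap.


Insert 12: [12]
Insert 1: [12, 1]
Insert 45: [45, 1, 12]
Insert 8: [45, 8, 12, 1]
Insert 21: [45, 21, 12, 1, 8]
Insert 49: [49, 21, 45, 1, 8, 12]
Insert 4: [49, 21, 45, 1, 8, 12, 4]

Final heap: [49, 21, 45, 1, 8, 12, 4]


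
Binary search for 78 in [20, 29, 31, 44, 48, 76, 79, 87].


Step 1: lo=0, hi=7, mid=3, val=44
Step 2: lo=4, hi=7, mid=5, val=76
Step 3: lo=6, hi=7, mid=6, val=79

Not found


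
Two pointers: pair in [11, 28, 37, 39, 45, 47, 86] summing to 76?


lo=0(11)+hi=6(86)=97
lo=0(11)+hi=5(47)=58
lo=1(28)+hi=5(47)=75
lo=2(37)+hi=5(47)=84
lo=2(37)+hi=4(45)=82
lo=2(37)+hi=3(39)=76

Yes: 37+39=76


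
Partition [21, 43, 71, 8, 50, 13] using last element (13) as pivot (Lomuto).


Pivot: 13
  8 <= 13: swap -> [8, 43, 71, 21, 50, 13]
Place pivot at 1: [8, 13, 71, 21, 50, 43]

Partitioned: [8, 13, 71, 21, 50, 43]


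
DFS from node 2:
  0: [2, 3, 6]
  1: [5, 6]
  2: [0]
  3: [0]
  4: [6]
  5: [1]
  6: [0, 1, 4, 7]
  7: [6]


Visit 2, push [0]
Visit 0, push [6, 3]
Visit 3, push []
Visit 6, push [7, 4, 1]
Visit 1, push [5]
Visit 5, push []
Visit 4, push []
Visit 7, push []

DFS order: [2, 0, 3, 6, 1, 5, 4, 7]


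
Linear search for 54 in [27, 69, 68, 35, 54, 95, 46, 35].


i=0: 27!=54
i=1: 69!=54
i=2: 68!=54
i=3: 35!=54
i=4: 54==54 found!

Found at 4, 5 comps


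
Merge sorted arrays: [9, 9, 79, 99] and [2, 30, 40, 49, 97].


Take 2 from B
Take 9 from A
Take 9 from A
Take 30 from B
Take 40 from B
Take 49 from B
Take 79 from A
Take 97 from B

Merged: [2, 9, 9, 30, 40, 49, 79, 97, 99]


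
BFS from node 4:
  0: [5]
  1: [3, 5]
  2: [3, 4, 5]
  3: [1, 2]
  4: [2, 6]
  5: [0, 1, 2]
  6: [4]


Visit 4, enqueue [2, 6]
Visit 2, enqueue [3, 5]
Visit 6, enqueue []
Visit 3, enqueue [1]
Visit 5, enqueue [0]
Visit 1, enqueue []
Visit 0, enqueue []

BFS order: [4, 2, 6, 3, 5, 1, 0]


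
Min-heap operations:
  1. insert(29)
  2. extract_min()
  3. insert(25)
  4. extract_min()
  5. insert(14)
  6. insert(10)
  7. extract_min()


insert(29) -> [29]
extract_min()->29, []
insert(25) -> [25]
extract_min()->25, []
insert(14) -> [14]
insert(10) -> [10, 14]
extract_min()->10, [14]

Final heap: [14]


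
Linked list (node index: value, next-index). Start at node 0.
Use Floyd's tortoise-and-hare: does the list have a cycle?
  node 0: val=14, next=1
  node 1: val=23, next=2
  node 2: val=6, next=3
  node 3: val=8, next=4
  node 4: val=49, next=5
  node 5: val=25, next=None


Floyd's tortoise (slow, +1) and hare (fast, +2):
  init: slow=0, fast=0
  step 1: slow=1, fast=2
  step 2: slow=2, fast=4
  step 3: fast 4->5->None, no cycle

Cycle: no


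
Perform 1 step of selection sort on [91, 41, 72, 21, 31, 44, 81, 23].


Initial: [91, 41, 72, 21, 31, 44, 81, 23]
Step 1: min=21 at 3
  Swap: [21, 41, 72, 91, 31, 44, 81, 23]

After 1 step: [21, 41, 72, 91, 31, 44, 81, 23]


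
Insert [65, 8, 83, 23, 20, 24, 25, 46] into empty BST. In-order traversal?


Insert 65: root
Insert 8: L from 65
Insert 83: R from 65
Insert 23: L from 65 -> R from 8
Insert 20: L from 65 -> R from 8 -> L from 23
Insert 24: L from 65 -> R from 8 -> R from 23
Insert 25: L from 65 -> R from 8 -> R from 23 -> R from 24
Insert 46: L from 65 -> R from 8 -> R from 23 -> R from 24 -> R from 25

In-order: [8, 20, 23, 24, 25, 46, 65, 83]


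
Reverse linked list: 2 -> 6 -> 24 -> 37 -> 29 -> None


Step 1: curr=2, set curr.next=prev(None) | reversed so far: 2
Step 2: curr=6, set curr.next=prev(2) | reversed so far: 6 -> 2
Step 3: curr=24, set curr.next=prev(6) | reversed so far: 24 -> 6 -> 2
Step 4: curr=37, set curr.next=prev(24) | reversed so far: 37 -> 24 -> 6 -> 2
Step 5: curr=29, set curr.next=prev(37) | reversed so far: 29 -> 37 -> 24 -> 6 -> 2

29 -> 37 -> 24 -> 6 -> 2 -> None
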